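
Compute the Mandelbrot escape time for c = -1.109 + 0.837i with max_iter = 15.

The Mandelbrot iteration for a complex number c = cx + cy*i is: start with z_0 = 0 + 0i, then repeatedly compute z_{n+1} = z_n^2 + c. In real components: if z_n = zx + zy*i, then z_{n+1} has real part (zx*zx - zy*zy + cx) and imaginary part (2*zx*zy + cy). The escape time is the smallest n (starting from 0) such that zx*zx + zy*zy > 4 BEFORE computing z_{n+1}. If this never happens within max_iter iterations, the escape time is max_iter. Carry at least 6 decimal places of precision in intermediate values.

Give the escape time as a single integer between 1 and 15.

Answer: 3

Derivation:
z_0 = 0 + 0i, c = -1.1090 + 0.8370i
Iter 1: z = -1.1090 + 0.8370i, |z|^2 = 1.9304
Iter 2: z = -0.5797 + -1.0195i, |z|^2 = 1.3753
Iter 3: z = -1.8123 + 2.0189i, |z|^2 = 7.3605
Escaped at iteration 3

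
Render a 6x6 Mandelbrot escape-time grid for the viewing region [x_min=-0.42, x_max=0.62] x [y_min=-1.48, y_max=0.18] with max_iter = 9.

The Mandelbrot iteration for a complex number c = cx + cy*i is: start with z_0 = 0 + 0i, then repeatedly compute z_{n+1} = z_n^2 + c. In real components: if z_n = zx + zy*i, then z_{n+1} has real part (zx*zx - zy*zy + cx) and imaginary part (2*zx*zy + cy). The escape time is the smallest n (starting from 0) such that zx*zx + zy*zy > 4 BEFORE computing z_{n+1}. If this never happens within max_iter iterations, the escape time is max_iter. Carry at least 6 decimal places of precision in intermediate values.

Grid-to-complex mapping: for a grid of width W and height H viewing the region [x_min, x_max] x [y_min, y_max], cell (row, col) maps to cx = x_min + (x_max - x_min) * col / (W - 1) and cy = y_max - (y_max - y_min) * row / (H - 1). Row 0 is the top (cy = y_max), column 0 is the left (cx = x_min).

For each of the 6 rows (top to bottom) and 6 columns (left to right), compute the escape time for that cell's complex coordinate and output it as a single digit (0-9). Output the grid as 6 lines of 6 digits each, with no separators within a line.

Answer: 999994
999994
999973
699543
344322
222222

Derivation:
(row=0, col=0): c = -0.4200 + 0.1800i → escape time 9
(row=0, col=1): c = -0.2120 + 0.1800i → escape time 9
(row=0, col=2): c = -0.0040 + 0.1800i → escape time 9
(row=0, col=3): c = 0.2040 + 0.1800i → escape time 9
(row=0, col=4): c = 0.4120 + 0.1800i → escape time 9
(row=0, col=5): c = 0.6200 + 0.1800i → escape time 4
(row=1, col=0): c = -0.4200 + -0.1520i → escape time 9
(row=1, col=1): c = -0.2120 + -0.1520i → escape time 9
(row=1, col=2): c = -0.0040 + -0.1520i → escape time 9
(row=1, col=3): c = 0.2040 + -0.1520i → escape time 9
(row=1, col=4): c = 0.4120 + -0.1520i → escape time 9
(row=1, col=5): c = 0.6200 + -0.1520i → escape time 4
(row=2, col=0): c = -0.4200 + -0.4840i → escape time 9
(row=2, col=1): c = -0.2120 + -0.4840i → escape time 9
(row=2, col=2): c = -0.0040 + -0.4840i → escape time 9
(row=2, col=3): c = 0.2040 + -0.4840i → escape time 9
(row=2, col=4): c = 0.4120 + -0.4840i → escape time 7
(row=2, col=5): c = 0.6200 + -0.4840i → escape time 3
(row=3, col=0): c = -0.4200 + -0.8160i → escape time 6
(row=3, col=1): c = -0.2120 + -0.8160i → escape time 9
(row=3, col=2): c = -0.0040 + -0.8160i → escape time 9
(row=3, col=3): c = 0.2040 + -0.8160i → escape time 5
(row=3, col=4): c = 0.4120 + -0.8160i → escape time 4
(row=3, col=5): c = 0.6200 + -0.8160i → escape time 3
(row=4, col=0): c = -0.4200 + -1.1480i → escape time 3
(row=4, col=1): c = -0.2120 + -1.1480i → escape time 4
(row=4, col=2): c = -0.0040 + -1.1480i → escape time 4
(row=4, col=3): c = 0.2040 + -1.1480i → escape time 3
(row=4, col=4): c = 0.4120 + -1.1480i → escape time 2
(row=4, col=5): c = 0.6200 + -1.1480i → escape time 2
(row=5, col=0): c = -0.4200 + -1.4800i → escape time 2
(row=5, col=1): c = -0.2120 + -1.4800i → escape time 2
(row=5, col=2): c = -0.0040 + -1.4800i → escape time 2
(row=5, col=3): c = 0.2040 + -1.4800i → escape time 2
(row=5, col=4): c = 0.4120 + -1.4800i → escape time 2
(row=5, col=5): c = 0.6200 + -1.4800i → escape time 2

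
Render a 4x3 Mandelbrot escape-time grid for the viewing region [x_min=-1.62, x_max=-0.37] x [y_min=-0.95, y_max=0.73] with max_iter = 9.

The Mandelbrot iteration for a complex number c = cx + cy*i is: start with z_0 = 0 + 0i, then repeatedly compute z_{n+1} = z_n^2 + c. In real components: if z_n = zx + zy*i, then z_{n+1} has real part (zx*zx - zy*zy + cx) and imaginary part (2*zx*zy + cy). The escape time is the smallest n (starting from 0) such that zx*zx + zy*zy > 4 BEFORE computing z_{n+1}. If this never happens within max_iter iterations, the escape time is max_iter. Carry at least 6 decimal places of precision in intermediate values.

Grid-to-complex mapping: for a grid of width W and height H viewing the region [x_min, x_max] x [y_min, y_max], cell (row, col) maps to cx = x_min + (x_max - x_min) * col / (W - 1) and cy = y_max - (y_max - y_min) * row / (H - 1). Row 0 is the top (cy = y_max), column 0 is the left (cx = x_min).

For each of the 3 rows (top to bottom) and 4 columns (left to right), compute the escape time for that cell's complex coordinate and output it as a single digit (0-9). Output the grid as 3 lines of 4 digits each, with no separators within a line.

(row=0, col=0): c = -1.6200 + 0.7300i → escape time 3
(row=0, col=1): c = -1.2033 + 0.7300i → escape time 3
(row=0, col=2): c = -0.7867 + 0.7300i → escape time 4
(row=0, col=3): c = -0.3700 + 0.7300i → escape time 7
(row=1, col=0): c = -1.6200 + -0.1100i → escape time 6
(row=1, col=1): c = -1.2033 + -0.1100i → escape time 9
(row=1, col=2): c = -0.7867 + -0.1100i → escape time 9
(row=1, col=3): c = -0.3700 + -0.1100i → escape time 9
(row=2, col=0): c = -1.6200 + -0.9500i → escape time 2
(row=2, col=1): c = -1.2033 + -0.9500i → escape time 3
(row=2, col=2): c = -0.7867 + -0.9500i → escape time 3
(row=2, col=3): c = -0.3700 + -0.9500i → escape time 5

Answer: 3347
6999
2335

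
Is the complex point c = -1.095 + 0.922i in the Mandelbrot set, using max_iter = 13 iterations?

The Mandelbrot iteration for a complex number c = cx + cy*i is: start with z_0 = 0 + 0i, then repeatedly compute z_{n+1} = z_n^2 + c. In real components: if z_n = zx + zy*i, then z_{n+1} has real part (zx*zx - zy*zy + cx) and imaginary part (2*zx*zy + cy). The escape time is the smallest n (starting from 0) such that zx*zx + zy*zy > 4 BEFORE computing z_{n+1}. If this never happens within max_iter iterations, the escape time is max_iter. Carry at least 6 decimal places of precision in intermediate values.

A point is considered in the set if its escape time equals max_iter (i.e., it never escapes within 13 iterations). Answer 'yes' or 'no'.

z_0 = 0 + 0i, c = -1.0950 + 0.9220i
Iter 1: z = -1.0950 + 0.9220i, |z|^2 = 2.0491
Iter 2: z = -0.7461 + -1.0972i, |z|^2 = 1.7604
Iter 3: z = -1.7422 + 2.5591i, |z|^2 = 9.5844
Escaped at iteration 3

Answer: no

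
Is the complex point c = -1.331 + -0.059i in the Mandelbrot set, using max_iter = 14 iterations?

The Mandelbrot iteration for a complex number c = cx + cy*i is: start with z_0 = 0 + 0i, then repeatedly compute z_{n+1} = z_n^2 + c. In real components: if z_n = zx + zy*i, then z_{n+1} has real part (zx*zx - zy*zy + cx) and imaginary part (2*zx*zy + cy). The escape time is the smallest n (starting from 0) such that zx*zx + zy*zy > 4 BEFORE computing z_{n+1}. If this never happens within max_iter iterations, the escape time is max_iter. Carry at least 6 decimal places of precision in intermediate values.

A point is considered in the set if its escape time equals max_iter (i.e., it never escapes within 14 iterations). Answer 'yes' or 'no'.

z_0 = 0 + 0i, c = -1.3310 + -0.0590i
Iter 1: z = -1.3310 + -0.0590i, |z|^2 = 1.7750
Iter 2: z = 0.4371 + 0.0981i, |z|^2 = 0.2007
Iter 3: z = -1.1496 + 0.0267i, |z|^2 = 1.3222
Iter 4: z = -0.0102 + -0.1204i, |z|^2 = 0.0146
Iter 5: z = -1.3454 + -0.0565i, |z|^2 = 1.8133
Iter 6: z = 0.4759 + 0.0932i, |z|^2 = 0.2352
Iter 7: z = -1.1132 + 0.0297i, |z|^2 = 1.2401
Iter 8: z = -0.0927 + -0.1250i, |z|^2 = 0.0242
Iter 9: z = -1.3380 + -0.0358i, |z|^2 = 1.7917
Iter 10: z = 0.4581 + 0.0369i, |z|^2 = 0.2112
Iter 11: z = -1.1225 + -0.0252i, |z|^2 = 1.2607
Iter 12: z = -0.0716 + -0.0024i, |z|^2 = 0.0051
Iter 13: z = -1.3259 + -0.0587i, |z|^2 = 1.7614
Did not escape in 14 iterations → in set

Answer: yes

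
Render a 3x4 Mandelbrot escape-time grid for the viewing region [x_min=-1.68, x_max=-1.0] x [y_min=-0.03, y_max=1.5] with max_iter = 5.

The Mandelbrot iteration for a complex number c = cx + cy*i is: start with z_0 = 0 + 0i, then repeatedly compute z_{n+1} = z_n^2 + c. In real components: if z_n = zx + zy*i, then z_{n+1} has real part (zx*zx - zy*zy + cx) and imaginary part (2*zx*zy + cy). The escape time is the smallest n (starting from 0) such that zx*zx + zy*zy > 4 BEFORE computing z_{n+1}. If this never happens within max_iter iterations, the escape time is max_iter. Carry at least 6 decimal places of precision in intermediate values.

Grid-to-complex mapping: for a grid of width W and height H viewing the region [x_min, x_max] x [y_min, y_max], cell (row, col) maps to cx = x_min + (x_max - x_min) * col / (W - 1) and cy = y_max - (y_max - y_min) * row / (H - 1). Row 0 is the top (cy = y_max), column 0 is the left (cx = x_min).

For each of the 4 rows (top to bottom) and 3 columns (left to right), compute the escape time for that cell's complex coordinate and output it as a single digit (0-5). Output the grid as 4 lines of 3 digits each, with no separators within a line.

(row=0, col=0): c = -1.6800 + 1.5000i → escape time 1
(row=0, col=1): c = -1.3400 + 1.5000i → escape time 1
(row=0, col=2): c = -1.0000 + 1.5000i → escape time 2
(row=1, col=0): c = -1.6800 + 0.9900i → escape time 2
(row=1, col=1): c = -1.3400 + 0.9900i → escape time 3
(row=1, col=2): c = -1.0000 + 0.9900i → escape time 3
(row=2, col=0): c = -1.6800 + 0.4800i → escape time 3
(row=2, col=1): c = -1.3400 + 0.4800i → escape time 4
(row=2, col=2): c = -1.0000 + 0.4800i → escape time 5
(row=3, col=0): c = -1.6800 + -0.0300i → escape time 5
(row=3, col=1): c = -1.3400 + -0.0300i → escape time 5
(row=3, col=2): c = -1.0000 + -0.0300i → escape time 5

Answer: 112
233
345
555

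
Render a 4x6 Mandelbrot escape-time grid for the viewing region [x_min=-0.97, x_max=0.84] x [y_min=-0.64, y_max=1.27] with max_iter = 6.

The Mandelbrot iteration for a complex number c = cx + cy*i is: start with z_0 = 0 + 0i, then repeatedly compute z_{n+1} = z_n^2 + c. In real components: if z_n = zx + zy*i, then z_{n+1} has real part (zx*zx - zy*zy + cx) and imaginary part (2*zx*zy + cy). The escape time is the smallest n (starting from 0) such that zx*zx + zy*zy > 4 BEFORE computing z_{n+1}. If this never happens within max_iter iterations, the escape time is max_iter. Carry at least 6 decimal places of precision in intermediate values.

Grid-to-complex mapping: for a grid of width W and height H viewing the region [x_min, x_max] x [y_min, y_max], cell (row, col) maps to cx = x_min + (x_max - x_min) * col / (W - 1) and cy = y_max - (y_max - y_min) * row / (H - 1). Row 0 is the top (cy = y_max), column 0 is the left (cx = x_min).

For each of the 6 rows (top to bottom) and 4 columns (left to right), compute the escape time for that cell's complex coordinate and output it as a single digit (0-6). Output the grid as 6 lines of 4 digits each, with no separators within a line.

(row=0, col=0): c = -0.9700 + 1.2700i → escape time 2
(row=0, col=1): c = -0.3667 + 1.2700i → escape time 3
(row=0, col=2): c = 0.2367 + 1.2700i → escape time 2
(row=0, col=3): c = 0.8400 + 1.2700i → escape time 2
(row=1, col=0): c = -0.9700 + 0.8880i → escape time 3
(row=1, col=1): c = -0.3667 + 0.8880i → escape time 5
(row=1, col=2): c = 0.2367 + 0.8880i → escape time 4
(row=1, col=3): c = 0.8400 + 0.8880i → escape time 2
(row=2, col=0): c = -0.9700 + 0.5060i → escape time 5
(row=2, col=1): c = -0.3667 + 0.5060i → escape time 6
(row=2, col=2): c = 0.2367 + 0.5060i → escape time 6
(row=2, col=3): c = 0.8400 + 0.5060i → escape time 3
(row=3, col=0): c = -0.9700 + 0.1240i → escape time 6
(row=3, col=1): c = -0.3667 + 0.1240i → escape time 6
(row=3, col=2): c = 0.2367 + 0.1240i → escape time 6
(row=3, col=3): c = 0.8400 + 0.1240i → escape time 3
(row=4, col=0): c = -0.9700 + -0.2580i → escape time 6
(row=4, col=1): c = -0.3667 + -0.2580i → escape time 6
(row=4, col=2): c = 0.2367 + -0.2580i → escape time 6
(row=4, col=3): c = 0.8400 + -0.2580i → escape time 3
(row=5, col=0): c = -0.9700 + -0.6400i → escape time 4
(row=5, col=1): c = -0.3667 + -0.6400i → escape time 6
(row=5, col=2): c = 0.2367 + -0.6400i → escape time 6
(row=5, col=3): c = 0.8400 + -0.6400i → escape time 2

Answer: 2322
3542
5663
6663
6663
4662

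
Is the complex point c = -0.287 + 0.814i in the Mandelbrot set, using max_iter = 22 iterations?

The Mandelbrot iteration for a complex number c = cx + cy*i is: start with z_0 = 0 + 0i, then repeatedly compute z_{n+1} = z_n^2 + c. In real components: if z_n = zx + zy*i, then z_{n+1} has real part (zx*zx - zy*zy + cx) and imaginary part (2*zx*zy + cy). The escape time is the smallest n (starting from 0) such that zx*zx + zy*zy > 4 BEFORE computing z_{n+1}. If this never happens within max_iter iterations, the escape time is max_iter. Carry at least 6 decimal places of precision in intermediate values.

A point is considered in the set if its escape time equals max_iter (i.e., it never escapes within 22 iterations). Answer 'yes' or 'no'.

z_0 = 0 + 0i, c = -0.2870 + 0.8140i
Iter 1: z = -0.2870 + 0.8140i, |z|^2 = 0.7450
Iter 2: z = -0.8672 + 0.3468i, |z|^2 = 0.8723
Iter 3: z = 0.3448 + 0.2126i, |z|^2 = 0.1641
Iter 4: z = -0.2133 + 0.9606i, |z|^2 = 0.9682
Iter 5: z = -1.1643 + 0.4043i, |z|^2 = 1.5189
Iter 6: z = 0.9051 + -0.1274i, |z|^2 = 0.8353
Iter 7: z = 0.5159 + 0.5835i, |z|^2 = 0.6066
Iter 8: z = -0.3613 + 1.4160i, |z|^2 = 2.1356
Iter 9: z = -2.1616 + -0.2091i, |z|^2 = 4.7162
Escaped at iteration 9

Answer: no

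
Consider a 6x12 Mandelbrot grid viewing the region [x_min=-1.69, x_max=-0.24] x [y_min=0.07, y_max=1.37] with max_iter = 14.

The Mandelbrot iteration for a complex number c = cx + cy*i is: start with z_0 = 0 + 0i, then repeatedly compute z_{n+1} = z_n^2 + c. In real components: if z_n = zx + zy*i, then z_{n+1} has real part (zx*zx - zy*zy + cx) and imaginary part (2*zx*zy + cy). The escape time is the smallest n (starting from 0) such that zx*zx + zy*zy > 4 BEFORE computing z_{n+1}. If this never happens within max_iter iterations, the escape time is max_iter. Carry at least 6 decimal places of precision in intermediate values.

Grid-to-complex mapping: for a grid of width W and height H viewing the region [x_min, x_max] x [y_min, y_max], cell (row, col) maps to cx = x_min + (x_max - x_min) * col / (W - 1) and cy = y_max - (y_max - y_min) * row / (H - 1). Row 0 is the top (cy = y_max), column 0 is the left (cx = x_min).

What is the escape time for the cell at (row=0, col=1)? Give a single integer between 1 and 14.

z_0 = 0 + 0i, c = -1.4000 + 1.3700i
Iter 1: z = -1.4000 + 1.3700i, |z|^2 = 3.8369
Iter 2: z = -1.3169 + -2.4660i, |z|^2 = 7.8154
Escaped at iteration 2

Answer: 2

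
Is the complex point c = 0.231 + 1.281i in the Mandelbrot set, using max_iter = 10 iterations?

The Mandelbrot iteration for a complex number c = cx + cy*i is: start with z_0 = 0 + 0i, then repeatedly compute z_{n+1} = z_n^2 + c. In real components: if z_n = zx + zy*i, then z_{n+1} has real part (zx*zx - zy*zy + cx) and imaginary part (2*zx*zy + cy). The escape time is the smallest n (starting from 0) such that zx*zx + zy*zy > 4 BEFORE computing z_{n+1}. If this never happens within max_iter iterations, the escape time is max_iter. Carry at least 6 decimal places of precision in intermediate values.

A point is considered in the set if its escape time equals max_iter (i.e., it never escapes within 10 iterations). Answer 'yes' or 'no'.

Answer: no

Derivation:
z_0 = 0 + 0i, c = 0.2310 + 1.2810i
Iter 1: z = 0.2310 + 1.2810i, |z|^2 = 1.6943
Iter 2: z = -1.3566 + 1.8728i, |z|^2 = 5.3478
Escaped at iteration 2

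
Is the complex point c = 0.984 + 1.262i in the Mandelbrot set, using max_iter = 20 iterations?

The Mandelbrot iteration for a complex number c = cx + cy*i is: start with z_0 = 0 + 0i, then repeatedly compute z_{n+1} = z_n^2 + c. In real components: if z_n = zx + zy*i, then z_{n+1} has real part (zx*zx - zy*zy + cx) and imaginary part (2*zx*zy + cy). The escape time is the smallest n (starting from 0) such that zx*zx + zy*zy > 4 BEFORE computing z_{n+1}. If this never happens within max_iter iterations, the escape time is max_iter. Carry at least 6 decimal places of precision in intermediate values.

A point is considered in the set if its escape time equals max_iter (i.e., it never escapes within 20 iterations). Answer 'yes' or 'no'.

Answer: no

Derivation:
z_0 = 0 + 0i, c = 0.9840 + 1.2620i
Iter 1: z = 0.9840 + 1.2620i, |z|^2 = 2.5609
Iter 2: z = 0.3596 + 3.7456i, |z|^2 = 14.1590
Escaped at iteration 2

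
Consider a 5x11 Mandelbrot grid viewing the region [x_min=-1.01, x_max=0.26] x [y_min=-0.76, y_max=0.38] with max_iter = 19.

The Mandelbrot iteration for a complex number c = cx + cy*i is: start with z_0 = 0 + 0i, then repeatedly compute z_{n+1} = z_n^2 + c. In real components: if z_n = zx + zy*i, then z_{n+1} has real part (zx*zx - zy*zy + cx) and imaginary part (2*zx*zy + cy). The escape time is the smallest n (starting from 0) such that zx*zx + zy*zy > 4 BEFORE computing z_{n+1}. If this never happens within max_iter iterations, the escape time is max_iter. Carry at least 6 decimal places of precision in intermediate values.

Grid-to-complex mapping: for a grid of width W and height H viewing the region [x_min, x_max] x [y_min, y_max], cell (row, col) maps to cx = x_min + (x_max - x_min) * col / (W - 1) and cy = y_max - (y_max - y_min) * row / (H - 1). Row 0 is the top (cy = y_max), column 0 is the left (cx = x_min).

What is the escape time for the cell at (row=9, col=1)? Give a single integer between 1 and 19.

Answer: 6

Derivation:
z_0 = 0 + 0i, c = -0.6925 + -0.6460i
Iter 1: z = -0.6925 + -0.6460i, |z|^2 = 0.8969
Iter 2: z = -0.6303 + 0.2487i, |z|^2 = 0.4591
Iter 3: z = -0.3571 + -0.9595i, |z|^2 = 1.0482
Iter 4: z = -1.4856 + 0.0393i, |z|^2 = 2.2086
Iter 5: z = 1.5130 + -0.7629i, |z|^2 = 2.8711
Iter 6: z = 1.0146 + -2.9544i, |z|^2 = 9.7580
Escaped at iteration 6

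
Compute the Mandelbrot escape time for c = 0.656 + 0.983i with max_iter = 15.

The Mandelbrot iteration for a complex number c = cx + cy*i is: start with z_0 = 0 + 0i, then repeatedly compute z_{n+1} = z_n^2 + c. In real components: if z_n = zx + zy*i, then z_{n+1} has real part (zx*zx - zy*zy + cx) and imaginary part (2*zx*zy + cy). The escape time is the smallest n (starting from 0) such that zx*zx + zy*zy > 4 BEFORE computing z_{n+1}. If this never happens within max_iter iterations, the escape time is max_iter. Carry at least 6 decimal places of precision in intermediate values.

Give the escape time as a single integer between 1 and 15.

z_0 = 0 + 0i, c = 0.6560 + 0.9830i
Iter 1: z = 0.6560 + 0.9830i, |z|^2 = 1.3966
Iter 2: z = 0.1200 + 2.2727i, |z|^2 = 5.1796
Escaped at iteration 2

Answer: 2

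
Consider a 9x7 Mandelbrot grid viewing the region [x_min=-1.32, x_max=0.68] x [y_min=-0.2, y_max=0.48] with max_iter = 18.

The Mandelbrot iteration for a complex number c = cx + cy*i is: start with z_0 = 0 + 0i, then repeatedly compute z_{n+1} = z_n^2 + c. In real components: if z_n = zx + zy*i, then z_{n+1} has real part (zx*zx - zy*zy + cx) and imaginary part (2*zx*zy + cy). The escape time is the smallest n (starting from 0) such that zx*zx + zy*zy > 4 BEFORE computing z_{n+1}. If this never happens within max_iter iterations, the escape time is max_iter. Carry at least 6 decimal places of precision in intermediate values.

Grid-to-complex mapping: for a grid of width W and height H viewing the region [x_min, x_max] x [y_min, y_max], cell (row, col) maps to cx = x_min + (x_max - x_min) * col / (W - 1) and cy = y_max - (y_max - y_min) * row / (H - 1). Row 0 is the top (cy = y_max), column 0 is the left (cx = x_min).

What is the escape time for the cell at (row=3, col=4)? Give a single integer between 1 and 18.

Answer: 18

Derivation:
z_0 = 0 + 0i, c = -0.3200 + 0.1400i
Iter 1: z = -0.3200 + 0.1400i, |z|^2 = 0.1220
Iter 2: z = -0.2372 + 0.0504i, |z|^2 = 0.0588
Iter 3: z = -0.2663 + 0.1161i, |z|^2 = 0.0844
Iter 4: z = -0.2626 + 0.0782i, |z|^2 = 0.0751
Iter 5: z = -0.2572 + 0.0989i, |z|^2 = 0.0759
Iter 6: z = -0.2637 + 0.0891i, |z|^2 = 0.0775
Iter 7: z = -0.2584 + 0.0930i, |z|^2 = 0.0754
Iter 8: z = -0.2619 + 0.0919i, |z|^2 = 0.0770
Iter 9: z = -0.2599 + 0.0919i, |z|^2 = 0.0760
Iter 10: z = -0.2609 + 0.0923i, |z|^2 = 0.0766
Iter 11: z = -0.2604 + 0.0919i, |z|^2 = 0.0763
Iter 12: z = -0.2606 + 0.0922i, |z|^2 = 0.0764
Iter 13: z = -0.2606 + 0.0920i, |z|^2 = 0.0764
Iter 14: z = -0.2606 + 0.0921i, |z|^2 = 0.0764
Iter 15: z = -0.2606 + 0.0920i, |z|^2 = 0.0764
Iter 16: z = -0.2606 + 0.0920i, |z|^2 = 0.0764
Iter 17: z = -0.2606 + 0.0920i, |z|^2 = 0.0764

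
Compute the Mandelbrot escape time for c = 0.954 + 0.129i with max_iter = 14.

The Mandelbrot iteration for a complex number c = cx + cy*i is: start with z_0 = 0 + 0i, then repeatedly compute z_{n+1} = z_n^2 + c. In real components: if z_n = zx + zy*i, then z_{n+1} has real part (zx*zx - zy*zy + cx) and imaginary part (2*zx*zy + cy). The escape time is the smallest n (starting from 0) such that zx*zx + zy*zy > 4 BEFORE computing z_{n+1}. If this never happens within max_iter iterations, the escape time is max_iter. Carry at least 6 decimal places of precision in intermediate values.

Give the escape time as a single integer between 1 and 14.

z_0 = 0 + 0i, c = 0.9540 + 0.1290i
Iter 1: z = 0.9540 + 0.1290i, |z|^2 = 0.9268
Iter 2: z = 1.8475 + 0.3751i, |z|^2 = 3.5539
Iter 3: z = 4.2264 + 1.5151i, |z|^2 = 20.1583
Escaped at iteration 3

Answer: 3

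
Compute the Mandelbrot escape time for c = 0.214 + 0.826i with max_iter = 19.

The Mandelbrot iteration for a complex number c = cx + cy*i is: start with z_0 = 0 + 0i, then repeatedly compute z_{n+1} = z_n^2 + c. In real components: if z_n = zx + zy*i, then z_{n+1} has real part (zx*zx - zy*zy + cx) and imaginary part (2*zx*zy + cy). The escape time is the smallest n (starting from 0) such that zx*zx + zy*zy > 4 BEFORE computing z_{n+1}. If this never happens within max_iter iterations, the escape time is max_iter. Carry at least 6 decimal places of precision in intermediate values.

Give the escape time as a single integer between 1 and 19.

Answer: 5

Derivation:
z_0 = 0 + 0i, c = 0.2140 + 0.8260i
Iter 1: z = 0.2140 + 0.8260i, |z|^2 = 0.7281
Iter 2: z = -0.4225 + 1.1795i, |z|^2 = 1.5698
Iter 3: z = -0.9988 + -0.1707i, |z|^2 = 1.0267
Iter 4: z = 1.1825 + 1.1669i, |z|^2 = 2.7599
Iter 5: z = 0.2506 + 3.5856i, |z|^2 = 12.9197
Escaped at iteration 5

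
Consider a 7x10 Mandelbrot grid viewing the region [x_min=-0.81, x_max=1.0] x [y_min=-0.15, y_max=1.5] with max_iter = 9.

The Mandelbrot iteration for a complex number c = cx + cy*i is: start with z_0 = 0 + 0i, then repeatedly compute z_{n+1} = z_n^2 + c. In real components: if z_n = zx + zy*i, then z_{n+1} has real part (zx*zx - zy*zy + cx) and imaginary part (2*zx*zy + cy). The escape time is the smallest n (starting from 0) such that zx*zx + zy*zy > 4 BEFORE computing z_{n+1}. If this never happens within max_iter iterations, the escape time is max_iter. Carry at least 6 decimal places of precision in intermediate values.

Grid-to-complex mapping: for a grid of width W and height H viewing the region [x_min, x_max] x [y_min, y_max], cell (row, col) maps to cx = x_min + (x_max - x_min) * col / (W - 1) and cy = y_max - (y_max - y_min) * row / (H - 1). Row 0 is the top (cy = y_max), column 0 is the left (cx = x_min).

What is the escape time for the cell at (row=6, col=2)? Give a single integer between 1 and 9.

z_0 = 0 + 0i, c = -0.2067 + 0.4000i
Iter 1: z = -0.2067 + 0.4000i, |z|^2 = 0.2027
Iter 2: z = -0.3240 + 0.2347i, |z|^2 = 0.1600
Iter 3: z = -0.1568 + 0.2480i, |z|^2 = 0.0861
Iter 4: z = -0.2436 + 0.3222i, |z|^2 = 0.1632
Iter 5: z = -0.2512 + 0.2430i, |z|^2 = 0.1222
Iter 6: z = -0.2026 + 0.2779i, |z|^2 = 0.1183
Iter 7: z = -0.2428 + 0.2874i, |z|^2 = 0.1416
Iter 8: z = -0.2303 + 0.2604i, |z|^2 = 0.1209

Answer: 9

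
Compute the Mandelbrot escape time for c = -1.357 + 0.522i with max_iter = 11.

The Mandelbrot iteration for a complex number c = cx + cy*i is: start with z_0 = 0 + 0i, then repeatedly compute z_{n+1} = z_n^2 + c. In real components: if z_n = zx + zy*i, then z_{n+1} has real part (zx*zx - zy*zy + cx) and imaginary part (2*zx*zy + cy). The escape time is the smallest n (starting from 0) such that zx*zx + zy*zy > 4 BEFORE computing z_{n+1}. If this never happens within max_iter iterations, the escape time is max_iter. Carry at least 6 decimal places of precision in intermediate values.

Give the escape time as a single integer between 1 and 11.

z_0 = 0 + 0i, c = -1.3570 + 0.5220i
Iter 1: z = -1.3570 + 0.5220i, |z|^2 = 2.1139
Iter 2: z = 0.2120 + -0.8947i, |z|^2 = 0.8454
Iter 3: z = -2.1126 + 0.1427i, |z|^2 = 4.4833
Escaped at iteration 3

Answer: 3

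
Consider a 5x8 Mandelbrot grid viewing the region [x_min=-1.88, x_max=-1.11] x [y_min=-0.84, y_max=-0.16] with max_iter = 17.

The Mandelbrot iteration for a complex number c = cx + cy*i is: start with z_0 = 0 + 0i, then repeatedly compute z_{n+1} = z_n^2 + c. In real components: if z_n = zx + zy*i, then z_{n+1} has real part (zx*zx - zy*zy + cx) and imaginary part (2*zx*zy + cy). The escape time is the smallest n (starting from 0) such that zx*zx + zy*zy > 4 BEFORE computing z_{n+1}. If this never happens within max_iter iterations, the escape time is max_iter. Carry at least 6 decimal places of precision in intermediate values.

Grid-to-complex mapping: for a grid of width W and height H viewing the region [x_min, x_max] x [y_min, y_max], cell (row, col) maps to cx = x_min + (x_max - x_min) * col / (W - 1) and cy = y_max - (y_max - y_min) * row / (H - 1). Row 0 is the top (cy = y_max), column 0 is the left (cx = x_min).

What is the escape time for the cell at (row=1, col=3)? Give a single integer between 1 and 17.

Answer: 7

Derivation:
z_0 = 0 + 0i, c = -1.3025 + -0.2571i
Iter 1: z = -1.3025 + -0.2571i, |z|^2 = 1.7626
Iter 2: z = 0.3279 + 0.4127i, |z|^2 = 0.2778
Iter 3: z = -1.3653 + 0.0135i, |z|^2 = 1.8643
Iter 4: z = 0.5614 + -0.2940i, |z|^2 = 0.4016
Iter 5: z = -1.0737 + -0.5873i, |z|^2 = 1.4978
Iter 6: z = -0.4945 + 1.0040i, |z|^2 = 1.2526
Iter 7: z = -2.0660 + -1.2501i, |z|^2 = 5.8313
Escaped at iteration 7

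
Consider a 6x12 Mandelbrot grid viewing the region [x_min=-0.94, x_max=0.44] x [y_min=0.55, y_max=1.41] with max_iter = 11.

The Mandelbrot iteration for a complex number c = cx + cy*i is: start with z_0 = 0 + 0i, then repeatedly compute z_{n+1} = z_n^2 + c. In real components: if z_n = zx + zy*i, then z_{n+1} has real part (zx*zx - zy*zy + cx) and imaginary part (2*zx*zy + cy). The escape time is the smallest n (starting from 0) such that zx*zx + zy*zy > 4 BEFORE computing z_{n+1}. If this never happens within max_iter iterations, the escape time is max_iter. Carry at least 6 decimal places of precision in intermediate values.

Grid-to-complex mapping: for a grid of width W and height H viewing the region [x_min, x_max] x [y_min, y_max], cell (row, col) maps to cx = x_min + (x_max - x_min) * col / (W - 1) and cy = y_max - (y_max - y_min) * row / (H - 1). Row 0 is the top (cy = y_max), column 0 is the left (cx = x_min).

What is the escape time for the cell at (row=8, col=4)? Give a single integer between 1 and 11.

Answer: 5

Derivation:
z_0 = 0 + 0i, c = 0.1640 + 0.7845i
Iter 1: z = 0.1640 + 0.7845i, |z|^2 = 0.6424
Iter 2: z = -0.4246 + 1.0419i, |z|^2 = 1.2658
Iter 3: z = -0.7412 + -0.1002i, |z|^2 = 0.5594
Iter 4: z = 0.7033 + 0.9332i, |z|^2 = 1.3655
Iter 5: z = -0.2121 + 2.0972i, |z|^2 = 4.4432
Escaped at iteration 5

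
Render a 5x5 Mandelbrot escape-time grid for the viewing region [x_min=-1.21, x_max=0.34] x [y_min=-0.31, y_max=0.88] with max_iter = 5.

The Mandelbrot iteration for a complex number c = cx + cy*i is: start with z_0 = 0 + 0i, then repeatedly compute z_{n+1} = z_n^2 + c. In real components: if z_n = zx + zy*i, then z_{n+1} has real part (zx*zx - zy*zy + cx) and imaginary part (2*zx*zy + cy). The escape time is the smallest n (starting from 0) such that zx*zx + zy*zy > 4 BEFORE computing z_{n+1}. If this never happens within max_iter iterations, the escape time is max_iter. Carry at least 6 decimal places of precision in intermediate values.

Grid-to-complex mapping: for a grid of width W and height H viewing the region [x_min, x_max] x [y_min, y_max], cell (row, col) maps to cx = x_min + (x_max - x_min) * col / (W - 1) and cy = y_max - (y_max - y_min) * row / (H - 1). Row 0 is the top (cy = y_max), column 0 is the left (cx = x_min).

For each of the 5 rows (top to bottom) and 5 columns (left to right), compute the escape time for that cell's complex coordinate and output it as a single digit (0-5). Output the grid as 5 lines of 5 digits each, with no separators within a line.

Answer: 34554
35555
55555
55555
55555

Derivation:
(row=0, col=0): c = -1.2100 + 0.8800i → escape time 3
(row=0, col=1): c = -0.8225 + 0.8800i → escape time 4
(row=0, col=2): c = -0.4350 + 0.8800i → escape time 5
(row=0, col=3): c = -0.0475 + 0.8800i → escape time 5
(row=0, col=4): c = 0.3400 + 0.8800i → escape time 4
(row=1, col=0): c = -1.2100 + 0.5825i → escape time 3
(row=1, col=1): c = -0.8225 + 0.5825i → escape time 5
(row=1, col=2): c = -0.4350 + 0.5825i → escape time 5
(row=1, col=3): c = -0.0475 + 0.5825i → escape time 5
(row=1, col=4): c = 0.3400 + 0.5825i → escape time 5
(row=2, col=0): c = -1.2100 + 0.2850i → escape time 5
(row=2, col=1): c = -0.8225 + 0.2850i → escape time 5
(row=2, col=2): c = -0.4350 + 0.2850i → escape time 5
(row=2, col=3): c = -0.0475 + 0.2850i → escape time 5
(row=2, col=4): c = 0.3400 + 0.2850i → escape time 5
(row=3, col=0): c = -1.2100 + -0.0125i → escape time 5
(row=3, col=1): c = -0.8225 + -0.0125i → escape time 5
(row=3, col=2): c = -0.4350 + -0.0125i → escape time 5
(row=3, col=3): c = -0.0475 + -0.0125i → escape time 5
(row=3, col=4): c = 0.3400 + -0.0125i → escape time 5
(row=4, col=0): c = -1.2100 + -0.3100i → escape time 5
(row=4, col=1): c = -0.8225 + -0.3100i → escape time 5
(row=4, col=2): c = -0.4350 + -0.3100i → escape time 5
(row=4, col=3): c = -0.0475 + -0.3100i → escape time 5
(row=4, col=4): c = 0.3400 + -0.3100i → escape time 5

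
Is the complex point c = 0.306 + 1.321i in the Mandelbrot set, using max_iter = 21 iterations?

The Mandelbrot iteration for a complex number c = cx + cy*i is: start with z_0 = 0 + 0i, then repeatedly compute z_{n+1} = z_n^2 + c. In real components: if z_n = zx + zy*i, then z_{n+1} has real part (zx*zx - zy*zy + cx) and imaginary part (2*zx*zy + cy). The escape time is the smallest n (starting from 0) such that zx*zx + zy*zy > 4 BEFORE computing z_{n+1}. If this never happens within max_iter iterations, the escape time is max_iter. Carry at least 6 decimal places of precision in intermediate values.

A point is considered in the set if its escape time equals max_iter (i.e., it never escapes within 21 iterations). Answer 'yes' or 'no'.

Answer: no

Derivation:
z_0 = 0 + 0i, c = 0.3060 + 1.3210i
Iter 1: z = 0.3060 + 1.3210i, |z|^2 = 1.8387
Iter 2: z = -1.3454 + 2.1295i, |z|^2 = 6.3447
Escaped at iteration 2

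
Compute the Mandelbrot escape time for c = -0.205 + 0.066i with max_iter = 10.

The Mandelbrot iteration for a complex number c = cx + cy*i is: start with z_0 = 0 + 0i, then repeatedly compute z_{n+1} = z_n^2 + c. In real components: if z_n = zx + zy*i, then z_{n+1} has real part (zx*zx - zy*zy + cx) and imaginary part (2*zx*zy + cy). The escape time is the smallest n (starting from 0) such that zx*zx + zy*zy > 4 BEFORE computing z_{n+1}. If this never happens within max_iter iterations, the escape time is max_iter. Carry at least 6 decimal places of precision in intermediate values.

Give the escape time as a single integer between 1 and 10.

z_0 = 0 + 0i, c = -0.2050 + 0.0660i
Iter 1: z = -0.2050 + 0.0660i, |z|^2 = 0.0464
Iter 2: z = -0.1673 + 0.0389i, |z|^2 = 0.0295
Iter 3: z = -0.1785 + 0.0530i, |z|^2 = 0.0347
Iter 4: z = -0.1759 + 0.0471i, |z|^2 = 0.0332
Iter 5: z = -0.1763 + 0.0494i, |z|^2 = 0.0335
Iter 6: z = -0.1764 + 0.0486i, |z|^2 = 0.0335
Iter 7: z = -0.1763 + 0.0489i, |z|^2 = 0.0335
Iter 8: z = -0.1763 + 0.0488i, |z|^2 = 0.0335
Iter 9: z = -0.1763 + 0.0488i, |z|^2 = 0.0335

Answer: 10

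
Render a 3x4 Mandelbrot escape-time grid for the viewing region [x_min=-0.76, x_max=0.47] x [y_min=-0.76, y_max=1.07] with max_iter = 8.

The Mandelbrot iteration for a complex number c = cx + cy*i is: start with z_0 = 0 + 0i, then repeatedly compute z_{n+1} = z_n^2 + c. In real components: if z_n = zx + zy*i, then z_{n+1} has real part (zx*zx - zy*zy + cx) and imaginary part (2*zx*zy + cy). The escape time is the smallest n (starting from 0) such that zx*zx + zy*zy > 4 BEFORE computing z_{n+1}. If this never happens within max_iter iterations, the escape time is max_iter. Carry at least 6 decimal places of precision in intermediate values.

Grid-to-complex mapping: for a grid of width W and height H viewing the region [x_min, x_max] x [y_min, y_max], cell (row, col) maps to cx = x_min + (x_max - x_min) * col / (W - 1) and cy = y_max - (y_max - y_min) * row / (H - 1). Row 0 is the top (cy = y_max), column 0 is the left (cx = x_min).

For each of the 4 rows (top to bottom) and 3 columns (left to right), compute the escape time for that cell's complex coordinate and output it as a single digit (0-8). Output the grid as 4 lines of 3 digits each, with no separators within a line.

(row=0, col=0): c = -0.7600 + 1.0700i → escape time 3
(row=0, col=1): c = -0.1450 + 1.0700i → escape time 8
(row=0, col=2): c = 0.4700 + 1.0700i → escape time 2
(row=1, col=0): c = -0.7600 + 0.4600i → escape time 7
(row=1, col=1): c = -0.1450 + 0.4600i → escape time 8
(row=1, col=2): c = 0.4700 + 0.4600i → escape time 6
(row=2, col=0): c = -0.7600 + -0.1500i → escape time 8
(row=2, col=1): c = -0.1450 + -0.1500i → escape time 8
(row=2, col=2): c = 0.4700 + -0.1500i → escape time 6
(row=3, col=0): c = -0.7600 + -0.7600i → escape time 4
(row=3, col=1): c = -0.1450 + -0.7600i → escape time 8
(row=3, col=2): c = 0.4700 + -0.7600i → escape time 3

Answer: 382
786
886
483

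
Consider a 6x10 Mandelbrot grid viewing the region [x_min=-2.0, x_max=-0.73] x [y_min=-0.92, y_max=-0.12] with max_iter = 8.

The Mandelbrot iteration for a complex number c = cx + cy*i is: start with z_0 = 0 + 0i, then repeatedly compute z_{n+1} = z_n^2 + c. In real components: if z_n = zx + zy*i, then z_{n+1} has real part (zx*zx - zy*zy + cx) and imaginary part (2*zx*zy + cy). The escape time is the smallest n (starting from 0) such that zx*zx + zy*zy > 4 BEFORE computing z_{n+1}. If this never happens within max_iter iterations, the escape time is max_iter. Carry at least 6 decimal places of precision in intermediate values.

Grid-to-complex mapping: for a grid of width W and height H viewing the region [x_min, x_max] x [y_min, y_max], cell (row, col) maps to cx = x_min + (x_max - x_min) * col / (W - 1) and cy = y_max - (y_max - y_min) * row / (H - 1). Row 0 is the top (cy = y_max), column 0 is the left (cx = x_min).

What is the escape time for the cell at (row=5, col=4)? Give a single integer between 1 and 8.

z_0 = 0 + 0i, c = -0.9840 + -0.5644i
Iter 1: z = -0.9840 + -0.5644i, |z|^2 = 1.2869
Iter 2: z = -0.3343 + 0.5464i, |z|^2 = 0.4103
Iter 3: z = -1.1707 + -0.9298i, |z|^2 = 2.2352
Iter 4: z = -0.4779 + 1.6127i, |z|^2 = 2.8291
Iter 5: z = -3.3564 + -2.1058i, |z|^2 = 15.6996
Escaped at iteration 5

Answer: 5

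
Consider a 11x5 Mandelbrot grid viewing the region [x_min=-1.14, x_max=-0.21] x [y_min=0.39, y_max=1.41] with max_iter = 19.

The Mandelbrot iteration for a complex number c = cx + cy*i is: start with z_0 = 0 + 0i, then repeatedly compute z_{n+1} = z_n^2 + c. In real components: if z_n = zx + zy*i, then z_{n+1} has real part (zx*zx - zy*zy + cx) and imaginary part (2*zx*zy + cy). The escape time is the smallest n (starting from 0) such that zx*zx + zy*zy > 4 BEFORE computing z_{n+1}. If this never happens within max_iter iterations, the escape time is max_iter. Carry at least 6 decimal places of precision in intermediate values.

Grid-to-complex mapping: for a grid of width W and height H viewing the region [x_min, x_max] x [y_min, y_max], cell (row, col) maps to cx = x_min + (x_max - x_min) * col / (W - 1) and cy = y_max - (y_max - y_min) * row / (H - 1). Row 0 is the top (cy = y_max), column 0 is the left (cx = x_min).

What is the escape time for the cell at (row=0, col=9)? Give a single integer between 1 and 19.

Answer: 2

Derivation:
z_0 = 0 + 0i, c = -0.3030 + 1.4100i
Iter 1: z = -0.3030 + 1.4100i, |z|^2 = 2.0799
Iter 2: z = -2.1993 + 0.5555i, |z|^2 = 5.1455
Escaped at iteration 2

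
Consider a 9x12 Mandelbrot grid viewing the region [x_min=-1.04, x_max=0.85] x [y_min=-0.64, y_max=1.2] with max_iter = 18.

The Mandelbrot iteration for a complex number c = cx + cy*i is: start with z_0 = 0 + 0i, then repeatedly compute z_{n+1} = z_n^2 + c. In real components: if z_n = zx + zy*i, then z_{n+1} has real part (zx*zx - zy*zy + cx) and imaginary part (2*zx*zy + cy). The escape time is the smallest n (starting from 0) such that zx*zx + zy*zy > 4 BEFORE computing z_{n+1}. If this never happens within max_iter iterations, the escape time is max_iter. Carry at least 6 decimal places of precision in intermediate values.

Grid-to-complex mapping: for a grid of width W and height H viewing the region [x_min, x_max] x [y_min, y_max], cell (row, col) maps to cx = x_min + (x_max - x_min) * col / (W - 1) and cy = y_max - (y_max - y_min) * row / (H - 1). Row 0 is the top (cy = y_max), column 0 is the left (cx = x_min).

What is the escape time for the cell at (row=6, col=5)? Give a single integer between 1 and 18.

z_0 = 0 + 0i, c = 0.1413 + 0.1964i
Iter 1: z = 0.1413 + 0.1964i, |z|^2 = 0.0585
Iter 2: z = 0.1226 + 0.2518i, |z|^2 = 0.0785
Iter 3: z = 0.0929 + 0.2581i, |z|^2 = 0.0753
Iter 4: z = 0.0832 + 0.2443i, |z|^2 = 0.0666
Iter 5: z = 0.0885 + 0.2370i, |z|^2 = 0.0640
Iter 6: z = 0.0929 + 0.2383i, |z|^2 = 0.0654
Iter 7: z = 0.0931 + 0.2406i, |z|^2 = 0.0666
Iter 8: z = 0.0920 + 0.2412i, |z|^2 = 0.0666
Iter 9: z = 0.0916 + 0.2407i, |z|^2 = 0.0663
Iter 10: z = 0.0917 + 0.2404i, |z|^2 = 0.0662
Iter 11: z = 0.0918 + 0.2404i, |z|^2 = 0.0663
Iter 12: z = 0.0919 + 0.2405i, |z|^2 = 0.0663
Iter 13: z = 0.0918 + 0.2406i, |z|^2 = 0.0663
Iter 14: z = 0.0918 + 0.2405i, |z|^2 = 0.0663
Iter 15: z = 0.0918 + 0.2405i, |z|^2 = 0.0663
Iter 16: z = 0.0918 + 0.2405i, |z|^2 = 0.0663
Iter 17: z = 0.0918 + 0.2405i, |z|^2 = 0.0663

Answer: 18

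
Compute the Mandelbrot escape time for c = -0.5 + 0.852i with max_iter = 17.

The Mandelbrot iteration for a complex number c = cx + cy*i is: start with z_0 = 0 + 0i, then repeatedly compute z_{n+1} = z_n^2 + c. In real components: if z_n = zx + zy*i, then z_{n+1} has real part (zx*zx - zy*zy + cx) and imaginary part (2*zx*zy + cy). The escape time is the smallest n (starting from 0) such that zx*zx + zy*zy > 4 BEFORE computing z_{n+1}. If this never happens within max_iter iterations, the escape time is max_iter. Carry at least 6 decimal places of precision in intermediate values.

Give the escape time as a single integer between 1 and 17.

z_0 = 0 + 0i, c = -0.5000 + 0.8520i
Iter 1: z = -0.5000 + 0.8520i, |z|^2 = 0.9759
Iter 2: z = -0.9759 + 0.0000i, |z|^2 = 0.9524
Iter 3: z = 0.4524 + 0.8520i, |z|^2 = 0.9306
Iter 4: z = -1.0212 + 1.6229i, |z|^2 = 3.6767
Iter 5: z = -2.0908 + -2.4627i, |z|^2 = 10.4362
Escaped at iteration 5

Answer: 5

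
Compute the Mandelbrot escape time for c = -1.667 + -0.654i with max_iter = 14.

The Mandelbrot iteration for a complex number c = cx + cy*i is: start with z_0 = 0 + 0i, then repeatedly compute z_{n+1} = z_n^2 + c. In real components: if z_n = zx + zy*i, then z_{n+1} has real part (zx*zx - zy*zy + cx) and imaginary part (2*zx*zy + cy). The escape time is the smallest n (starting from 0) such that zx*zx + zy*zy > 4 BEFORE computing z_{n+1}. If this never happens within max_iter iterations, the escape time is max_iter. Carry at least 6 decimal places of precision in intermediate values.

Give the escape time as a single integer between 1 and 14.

Answer: 3

Derivation:
z_0 = 0 + 0i, c = -1.6670 + -0.6540i
Iter 1: z = -1.6670 + -0.6540i, |z|^2 = 3.2066
Iter 2: z = 0.6842 + 1.5264i, |z|^2 = 2.7981
Iter 3: z = -3.5289 + 1.4347i, |z|^2 = 14.5116
Escaped at iteration 3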